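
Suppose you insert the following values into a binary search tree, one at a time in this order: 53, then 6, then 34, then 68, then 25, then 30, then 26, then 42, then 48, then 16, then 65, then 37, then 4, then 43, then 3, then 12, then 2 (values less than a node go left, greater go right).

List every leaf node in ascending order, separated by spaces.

Insert 53: tree is empty, so 53 becomes the root.
Insert 6: 6 < 53 → go left. Place as left child of 53.
Insert 34: 34 < 53 → go left; 34 > 6 → go right. Place as right child of 6.
Insert 68: 68 > 53 → go right. Place as right child of 53.
Insert 25: 25 < 53 → go left; 25 > 6 → go right; 25 < 34 → go left. Place as left child of 34.
Insert 30: 30 < 53 → go left; 30 > 6 → go right; 30 < 34 → go left; 30 > 25 → go right. Place as right child of 25.
Insert 26: 26 < 53 → go left; 26 > 6 → go right; 26 < 34 → go left; 26 > 25 → go right; 26 < 30 → go left. Place as left child of 30.
Insert 42: 42 < 53 → go left; 42 > 6 → go right; 42 > 34 → go right. Place as right child of 34.
Insert 48: 48 < 53 → go left; 48 > 6 → go right; 48 > 34 → go right; 48 > 42 → go right. Place as right child of 42.
Insert 16: 16 < 53 → go left; 16 > 6 → go right; 16 < 34 → go left; 16 < 25 → go left. Place as left child of 25.
Insert 65: 65 > 53 → go right; 65 < 68 → go left. Place as left child of 68.
Insert 37: 37 < 53 → go left; 37 > 6 → go right; 37 > 34 → go right; 37 < 42 → go left. Place as left child of 42.
Insert 4: 4 < 53 → go left; 4 < 6 → go left. Place as left child of 6.
Insert 43: 43 < 53 → go left; 43 > 6 → go right; 43 > 34 → go right; 43 > 42 → go right; 43 < 48 → go left. Place as left child of 48.
Insert 3: 3 < 53 → go left; 3 < 6 → go left; 3 < 4 → go left. Place as left child of 4.
Insert 12: 12 < 53 → go left; 12 > 6 → go right; 12 < 34 → go left; 12 < 25 → go left; 12 < 16 → go left. Place as left child of 16.
Insert 2: 2 < 53 → go left; 2 < 6 → go left; 2 < 4 → go left; 2 < 3 → go left. Place as left child of 3.

2 12 26 37 43 65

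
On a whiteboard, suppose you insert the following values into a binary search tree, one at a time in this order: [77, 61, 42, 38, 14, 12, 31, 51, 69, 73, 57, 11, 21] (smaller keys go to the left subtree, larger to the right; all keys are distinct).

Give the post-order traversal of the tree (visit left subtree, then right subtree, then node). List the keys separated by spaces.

77: root
61: left child of 77 (depth 1)
42: left child of 61 (depth 2)
38: left child of 42 (depth 3)
14: left child of 38 (depth 4)
12: left child of 14 (depth 5)
31: right child of 14 (depth 5)
51: right child of 42 (depth 3)
69: right child of 61 (depth 2)
73: right child of 69 (depth 3)
57: right child of 51 (depth 4)
11: left child of 12 (depth 6)
21: left child of 31 (depth 6)

11 12 21 31 14 38 57 51 42 73 69 61 77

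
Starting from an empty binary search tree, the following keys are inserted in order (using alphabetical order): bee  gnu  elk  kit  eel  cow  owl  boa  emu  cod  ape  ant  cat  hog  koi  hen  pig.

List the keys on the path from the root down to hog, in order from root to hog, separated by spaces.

Resulting structure (node: left, right):
  bee: L=ape, R=gnu
  gnu: L=elk, R=kit
  elk: L=eel, R=emu
  kit: L=hog, R=owl
  eel: L=cow, R=–
  cow: L=boa, R=–
  owl: L=koi, R=pig
  boa: L=–, R=cod
  emu: L=–, R=–
  cod: L=cat, R=–
  ape: L=ant, R=–
  ant: L=–, R=–
  cat: L=–, R=–
  hog: L=hen, R=–
  koi: L=–, R=–
  hen: L=–, R=–
  pig: L=–, R=–

bee gnu kit hog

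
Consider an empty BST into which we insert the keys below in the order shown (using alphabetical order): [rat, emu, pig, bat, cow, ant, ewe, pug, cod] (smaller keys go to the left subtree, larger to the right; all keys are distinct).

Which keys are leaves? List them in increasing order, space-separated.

ant cod ewe pug

rat: root
emu: left child of rat (depth 1)
pig: right child of emu (depth 2)
bat: left child of emu (depth 2)
cow: right child of bat (depth 3)
ant: left child of bat (depth 3)
ewe: left child of pig (depth 3)
pug: right child of pig (depth 3)
cod: left child of cow (depth 4)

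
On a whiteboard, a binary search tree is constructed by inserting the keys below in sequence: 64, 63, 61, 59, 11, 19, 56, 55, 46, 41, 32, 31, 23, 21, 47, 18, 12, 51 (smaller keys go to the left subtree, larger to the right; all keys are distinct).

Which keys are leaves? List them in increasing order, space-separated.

64: root
63: left child of 64 (depth 1)
61: left child of 63 (depth 2)
59: left child of 61 (depth 3)
11: left child of 59 (depth 4)
19: right child of 11 (depth 5)
56: right child of 19 (depth 6)
55: left child of 56 (depth 7)
46: left child of 55 (depth 8)
41: left child of 46 (depth 9)
32: left child of 41 (depth 10)
31: left child of 32 (depth 11)
23: left child of 31 (depth 12)
21: left child of 23 (depth 13)
47: right child of 46 (depth 9)
18: left child of 19 (depth 6)
12: left child of 18 (depth 7)
51: right child of 47 (depth 10)

12 21 51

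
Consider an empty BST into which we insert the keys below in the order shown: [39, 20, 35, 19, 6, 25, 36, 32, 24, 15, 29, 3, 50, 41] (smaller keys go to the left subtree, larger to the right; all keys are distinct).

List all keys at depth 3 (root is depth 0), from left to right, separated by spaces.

39: root
20: left child of 39 (depth 1)
35: right child of 20 (depth 2)
19: left child of 20 (depth 2)
6: left child of 19 (depth 3)
25: left child of 35 (depth 3)
36: right child of 35 (depth 3)
32: right child of 25 (depth 4)
24: left child of 25 (depth 4)
15: right child of 6 (depth 4)
29: left child of 32 (depth 5)
3: left child of 6 (depth 4)
50: right child of 39 (depth 1)
41: left child of 50 (depth 2)

6 25 36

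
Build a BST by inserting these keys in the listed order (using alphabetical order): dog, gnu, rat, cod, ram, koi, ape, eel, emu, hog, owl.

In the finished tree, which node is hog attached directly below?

koi

Resulting structure (node: left, right):
  dog: L=cod, R=gnu
  gnu: L=eel, R=rat
  rat: L=ram, R=–
  cod: L=ape, R=–
  ram: L=koi, R=–
  koi: L=hog, R=owl
  ape: L=–, R=–
  eel: L=–, R=emu
  emu: L=–, R=–
  hog: L=–, R=–
  owl: L=–, R=–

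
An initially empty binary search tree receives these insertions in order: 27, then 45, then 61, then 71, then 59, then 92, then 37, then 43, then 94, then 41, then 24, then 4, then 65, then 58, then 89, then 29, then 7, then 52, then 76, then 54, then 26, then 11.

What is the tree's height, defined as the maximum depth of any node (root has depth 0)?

Insert 27: tree is empty, so 27 becomes the root.
Insert 45: 45 > 27 → go right. Place as right child of 27.
Insert 61: 61 > 27 → go right; 61 > 45 → go right. Place as right child of 45.
Insert 71: 71 > 27 → go right; 71 > 45 → go right; 71 > 61 → go right. Place as right child of 61.
Insert 59: 59 > 27 → go right; 59 > 45 → go right; 59 < 61 → go left. Place as left child of 61.
Insert 92: 92 > 27 → go right; 92 > 45 → go right; 92 > 61 → go right; 92 > 71 → go right. Place as right child of 71.
Insert 37: 37 > 27 → go right; 37 < 45 → go left. Place as left child of 45.
Insert 43: 43 > 27 → go right; 43 < 45 → go left; 43 > 37 → go right. Place as right child of 37.
Insert 94: 94 > 27 → go right; 94 > 45 → go right; 94 > 61 → go right; 94 > 71 → go right; 94 > 92 → go right. Place as right child of 92.
Insert 41: 41 > 27 → go right; 41 < 45 → go left; 41 > 37 → go right; 41 < 43 → go left. Place as left child of 43.
Insert 24: 24 < 27 → go left. Place as left child of 27.
Insert 4: 4 < 27 → go left; 4 < 24 → go left. Place as left child of 24.
Insert 65: 65 > 27 → go right; 65 > 45 → go right; 65 > 61 → go right; 65 < 71 → go left. Place as left child of 71.
Insert 58: 58 > 27 → go right; 58 > 45 → go right; 58 < 61 → go left; 58 < 59 → go left. Place as left child of 59.
Insert 89: 89 > 27 → go right; 89 > 45 → go right; 89 > 61 → go right; 89 > 71 → go right; 89 < 92 → go left. Place as left child of 92.
Insert 29: 29 > 27 → go right; 29 < 45 → go left; 29 < 37 → go left. Place as left child of 37.
Insert 7: 7 < 27 → go left; 7 < 24 → go left; 7 > 4 → go right. Place as right child of 4.
Insert 52: 52 > 27 → go right; 52 > 45 → go right; 52 < 61 → go left; 52 < 59 → go left; 52 < 58 → go left. Place as left child of 58.
Insert 76: 76 > 27 → go right; 76 > 45 → go right; 76 > 61 → go right; 76 > 71 → go right; 76 < 92 → go left; 76 < 89 → go left. Place as left child of 89.
Insert 54: 54 > 27 → go right; 54 > 45 → go right; 54 < 61 → go left; 54 < 59 → go left; 54 < 58 → go left; 54 > 52 → go right. Place as right child of 52.
Insert 26: 26 < 27 → go left; 26 > 24 → go right. Place as right child of 24.
Insert 11: 11 < 27 → go left; 11 < 24 → go left; 11 > 4 → go right; 11 > 7 → go right. Place as right child of 7.

The deepest node is 76 at depth 6.

6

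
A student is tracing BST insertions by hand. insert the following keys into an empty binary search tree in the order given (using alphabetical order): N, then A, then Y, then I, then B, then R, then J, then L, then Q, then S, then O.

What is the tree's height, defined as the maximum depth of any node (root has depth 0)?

4

N: root
A: left child of N (depth 1)
Y: right child of N (depth 1)
I: right child of A (depth 2)
B: left child of I (depth 3)
R: left child of Y (depth 2)
J: right child of I (depth 3)
L: right child of J (depth 4)
Q: left child of R (depth 3)
S: right child of R (depth 3)
O: left child of Q (depth 4)

The deepest node is L at depth 4.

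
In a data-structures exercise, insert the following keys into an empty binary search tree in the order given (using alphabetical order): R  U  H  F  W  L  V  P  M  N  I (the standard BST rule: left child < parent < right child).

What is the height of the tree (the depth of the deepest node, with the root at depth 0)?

5

Resulting structure (node: left, right):
  R: L=H, R=U
  U: L=–, R=W
  H: L=F, R=L
  F: L=–, R=–
  W: L=V, R=–
  L: L=I, R=P
  V: L=–, R=–
  P: L=M, R=–
  M: L=–, R=N
  N: L=–, R=–
  I: L=–, R=–

The deepest node is N at depth 5.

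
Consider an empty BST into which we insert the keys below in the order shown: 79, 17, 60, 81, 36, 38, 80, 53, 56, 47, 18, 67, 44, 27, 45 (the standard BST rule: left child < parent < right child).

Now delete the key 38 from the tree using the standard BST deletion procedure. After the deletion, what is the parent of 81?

79

Insert 79: tree is empty, so 79 becomes the root.
Insert 17: 17 < 79 → go left. Place as left child of 79.
Insert 60: 60 < 79 → go left; 60 > 17 → go right. Place as right child of 17.
Insert 81: 81 > 79 → go right. Place as right child of 79.
Insert 36: 36 < 79 → go left; 36 > 17 → go right; 36 < 60 → go left. Place as left child of 60.
Insert 38: 38 < 79 → go left; 38 > 17 → go right; 38 < 60 → go left; 38 > 36 → go right. Place as right child of 36.
Insert 80: 80 > 79 → go right; 80 < 81 → go left. Place as left child of 81.
Insert 53: 53 < 79 → go left; 53 > 17 → go right; 53 < 60 → go left; 53 > 36 → go right; 53 > 38 → go right. Place as right child of 38.
Insert 56: 56 < 79 → go left; 56 > 17 → go right; 56 < 60 → go left; 56 > 36 → go right; 56 > 38 → go right; 56 > 53 → go right. Place as right child of 53.
Insert 47: 47 < 79 → go left; 47 > 17 → go right; 47 < 60 → go left; 47 > 36 → go right; 47 > 38 → go right; 47 < 53 → go left. Place as left child of 53.
Insert 18: 18 < 79 → go left; 18 > 17 → go right; 18 < 60 → go left; 18 < 36 → go left. Place as left child of 36.
Insert 67: 67 < 79 → go left; 67 > 17 → go right; 67 > 60 → go right. Place as right child of 60.
Insert 44: 44 < 79 → go left; 44 > 17 → go right; 44 < 60 → go left; 44 > 36 → go right; 44 > 38 → go right; 44 < 53 → go left; 44 < 47 → go left. Place as left child of 47.
Insert 27: 27 < 79 → go left; 27 > 17 → go right; 27 < 60 → go left; 27 < 36 → go left; 27 > 18 → go right. Place as right child of 18.
Insert 45: 45 < 79 → go left; 45 > 17 → go right; 45 < 60 → go left; 45 > 36 → go right; 45 > 38 → go right; 45 < 53 → go left; 45 < 47 → go left; 45 > 44 → go right. Place as right child of 44.

Delete 38 (at most one child — splice it out).
After deletion, 81's parent is 79.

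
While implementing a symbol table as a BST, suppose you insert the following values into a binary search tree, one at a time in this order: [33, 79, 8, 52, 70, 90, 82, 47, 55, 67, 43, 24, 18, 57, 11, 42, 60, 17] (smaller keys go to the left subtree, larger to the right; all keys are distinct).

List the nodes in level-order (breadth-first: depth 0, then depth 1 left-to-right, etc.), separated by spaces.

33: root
79: right child of 33 (depth 1)
8: left child of 33 (depth 1)
52: left child of 79 (depth 2)
70: right child of 52 (depth 3)
90: right child of 79 (depth 2)
82: left child of 90 (depth 3)
47: left child of 52 (depth 3)
55: left child of 70 (depth 4)
67: right child of 55 (depth 5)
43: left child of 47 (depth 4)
24: right child of 8 (depth 2)
18: left child of 24 (depth 3)
57: left child of 67 (depth 6)
11: left child of 18 (depth 4)
42: left child of 43 (depth 5)
60: right child of 57 (depth 7)
17: right child of 11 (depth 5)

33 8 79 24 52 90 18 47 70 82 11 43 55 17 42 67 57 60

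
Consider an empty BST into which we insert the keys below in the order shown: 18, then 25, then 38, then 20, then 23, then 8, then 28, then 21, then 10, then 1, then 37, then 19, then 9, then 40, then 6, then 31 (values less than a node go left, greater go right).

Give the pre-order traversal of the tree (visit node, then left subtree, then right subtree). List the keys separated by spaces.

18: root
25: right child of 18 (depth 1)
38: right child of 25 (depth 2)
20: left child of 25 (depth 2)
23: right child of 20 (depth 3)
8: left child of 18 (depth 1)
28: left child of 38 (depth 3)
21: left child of 23 (depth 4)
10: right child of 8 (depth 2)
1: left child of 8 (depth 2)
37: right child of 28 (depth 4)
19: left child of 20 (depth 3)
9: left child of 10 (depth 3)
40: right child of 38 (depth 3)
6: right child of 1 (depth 3)
31: left child of 37 (depth 5)

18 8 1 6 10 9 25 20 19 23 21 38 28 37 31 40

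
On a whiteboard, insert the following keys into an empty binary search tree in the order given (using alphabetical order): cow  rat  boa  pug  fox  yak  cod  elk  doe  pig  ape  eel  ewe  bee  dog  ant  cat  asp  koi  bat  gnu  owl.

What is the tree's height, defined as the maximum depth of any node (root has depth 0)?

7

Insert cow: tree is empty, so cow becomes the root.
Insert rat: rat > cow → go right. Place as right child of cow.
Insert boa: boa < cow → go left. Place as left child of cow.
Insert pug: pug > cow → go right; pug < rat → go left. Place as left child of rat.
Insert fox: fox > cow → go right; fox < rat → go left; fox < pug → go left. Place as left child of pug.
Insert yak: yak > cow → go right; yak > rat → go right. Place as right child of rat.
Insert cod: cod < cow → go left; cod > boa → go right. Place as right child of boa.
Insert elk: elk > cow → go right; elk < rat → go left; elk < pug → go left; elk < fox → go left. Place as left child of fox.
Insert doe: doe > cow → go right; doe < rat → go left; doe < pug → go left; doe < fox → go left; doe < elk → go left. Place as left child of elk.
Insert pig: pig > cow → go right; pig < rat → go left; pig < pug → go left; pig > fox → go right. Place as right child of fox.
Insert ape: ape < cow → go left; ape < boa → go left. Place as left child of boa.
Insert eel: eel > cow → go right; eel < rat → go left; eel < pug → go left; eel < fox → go left; eel < elk → go left; eel > doe → go right. Place as right child of doe.
Insert ewe: ewe > cow → go right; ewe < rat → go left; ewe < pug → go left; ewe < fox → go left; ewe > elk → go right. Place as right child of elk.
Insert bee: bee < cow → go left; bee < boa → go left; bee > ape → go right. Place as right child of ape.
Insert dog: dog > cow → go right; dog < rat → go left; dog < pug → go left; dog < fox → go left; dog < elk → go left; dog > doe → go right; dog < eel → go left. Place as left child of eel.
Insert ant: ant < cow → go left; ant < boa → go left; ant < ape → go left. Place as left child of ape.
Insert cat: cat < cow → go left; cat > boa → go right; cat < cod → go left. Place as left child of cod.
Insert asp: asp < cow → go left; asp < boa → go left; asp > ape → go right; asp < bee → go left. Place as left child of bee.
Insert koi: koi > cow → go right; koi < rat → go left; koi < pug → go left; koi > fox → go right; koi < pig → go left. Place as left child of pig.
Insert bat: bat < cow → go left; bat < boa → go left; bat > ape → go right; bat < bee → go left; bat > asp → go right. Place as right child of asp.
Insert gnu: gnu > cow → go right; gnu < rat → go left; gnu < pug → go left; gnu > fox → go right; gnu < pig → go left; gnu < koi → go left. Place as left child of koi.
Insert owl: owl > cow → go right; owl < rat → go left; owl < pug → go left; owl > fox → go right; owl < pig → go left; owl > koi → go right. Place as right child of koi.

The deepest node is dog at depth 7.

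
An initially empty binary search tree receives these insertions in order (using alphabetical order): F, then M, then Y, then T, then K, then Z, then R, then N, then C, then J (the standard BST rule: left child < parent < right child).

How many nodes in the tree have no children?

F: root
M: right child of F (depth 1)
Y: right child of M (depth 2)
T: left child of Y (depth 3)
K: left child of M (depth 2)
Z: right child of Y (depth 3)
R: left child of T (depth 4)
N: left child of R (depth 5)
C: left child of F (depth 1)
J: left child of K (depth 3)

Leaves: C, J, N, Z — 4 in total.

4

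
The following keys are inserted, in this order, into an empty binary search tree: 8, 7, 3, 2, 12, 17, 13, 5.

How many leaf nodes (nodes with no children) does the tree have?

Insert 8: tree is empty, so 8 becomes the root.
Insert 7: 7 < 8 → go left. Place as left child of 8.
Insert 3: 3 < 8 → go left; 3 < 7 → go left. Place as left child of 7.
Insert 2: 2 < 8 → go left; 2 < 7 → go left; 2 < 3 → go left. Place as left child of 3.
Insert 12: 12 > 8 → go right. Place as right child of 8.
Insert 17: 17 > 8 → go right; 17 > 12 → go right. Place as right child of 12.
Insert 13: 13 > 8 → go right; 13 > 12 → go right; 13 < 17 → go left. Place as left child of 17.
Insert 5: 5 < 8 → go left; 5 < 7 → go left; 5 > 3 → go right. Place as right child of 3.

Leaves: 2, 5, 13 — 3 in total.

3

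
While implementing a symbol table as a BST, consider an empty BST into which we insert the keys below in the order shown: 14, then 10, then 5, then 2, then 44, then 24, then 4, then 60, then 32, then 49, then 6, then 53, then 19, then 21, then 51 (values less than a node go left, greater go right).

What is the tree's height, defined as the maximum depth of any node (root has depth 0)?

5

Insert 14: tree is empty, so 14 becomes the root.
Insert 10: 10 < 14 → go left. Place as left child of 14.
Insert 5: 5 < 14 → go left; 5 < 10 → go left. Place as left child of 10.
Insert 2: 2 < 14 → go left; 2 < 10 → go left; 2 < 5 → go left. Place as left child of 5.
Insert 44: 44 > 14 → go right. Place as right child of 14.
Insert 24: 24 > 14 → go right; 24 < 44 → go left. Place as left child of 44.
Insert 4: 4 < 14 → go left; 4 < 10 → go left; 4 < 5 → go left; 4 > 2 → go right. Place as right child of 2.
Insert 60: 60 > 14 → go right; 60 > 44 → go right. Place as right child of 44.
Insert 32: 32 > 14 → go right; 32 < 44 → go left; 32 > 24 → go right. Place as right child of 24.
Insert 49: 49 > 14 → go right; 49 > 44 → go right; 49 < 60 → go left. Place as left child of 60.
Insert 6: 6 < 14 → go left; 6 < 10 → go left; 6 > 5 → go right. Place as right child of 5.
Insert 53: 53 > 14 → go right; 53 > 44 → go right; 53 < 60 → go left; 53 > 49 → go right. Place as right child of 49.
Insert 19: 19 > 14 → go right; 19 < 44 → go left; 19 < 24 → go left. Place as left child of 24.
Insert 21: 21 > 14 → go right; 21 < 44 → go left; 21 < 24 → go left; 21 > 19 → go right. Place as right child of 19.
Insert 51: 51 > 14 → go right; 51 > 44 → go right; 51 < 60 → go left; 51 > 49 → go right; 51 < 53 → go left. Place as left child of 53.

The deepest node is 51 at depth 5.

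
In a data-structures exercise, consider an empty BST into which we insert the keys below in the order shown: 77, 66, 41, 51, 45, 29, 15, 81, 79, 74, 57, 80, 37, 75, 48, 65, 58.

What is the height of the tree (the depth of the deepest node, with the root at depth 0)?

6

Resulting structure (node: left, right):
  77: L=66, R=81
  66: L=41, R=74
  41: L=29, R=51
  51: L=45, R=57
  45: L=–, R=48
  29: L=15, R=37
  15: L=–, R=–
  81: L=79, R=–
  79: L=–, R=80
  74: L=–, R=75
  57: L=–, R=65
  80: L=–, R=–
  37: L=–, R=–
  75: L=–, R=–
  48: L=–, R=–
  65: L=58, R=–
  58: L=–, R=–

The deepest node is 58 at depth 6.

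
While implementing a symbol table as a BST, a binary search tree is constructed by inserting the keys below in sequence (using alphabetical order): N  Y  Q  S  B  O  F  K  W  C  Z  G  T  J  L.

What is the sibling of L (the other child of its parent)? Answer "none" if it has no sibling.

G

N: root
Y: right child of N (depth 1)
Q: left child of Y (depth 2)
S: right child of Q (depth 3)
B: left child of N (depth 1)
O: left child of Q (depth 3)
F: right child of B (depth 2)
K: right child of F (depth 3)
W: right child of S (depth 4)
C: left child of F (depth 3)
Z: right child of Y (depth 2)
G: left child of K (depth 4)
T: left child of W (depth 5)
J: right child of G (depth 5)
L: right child of K (depth 4)

L's parent is K; the other child of K is G.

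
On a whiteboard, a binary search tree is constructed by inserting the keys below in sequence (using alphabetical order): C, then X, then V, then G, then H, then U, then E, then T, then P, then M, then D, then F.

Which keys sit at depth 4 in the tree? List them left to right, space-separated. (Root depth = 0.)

Insert C: tree is empty, so C becomes the root.
Insert X: X > C → go right. Place as right child of C.
Insert V: V > C → go right; V < X → go left. Place as left child of X.
Insert G: G > C → go right; G < X → go left; G < V → go left. Place as left child of V.
Insert H: H > C → go right; H < X → go left; H < V → go left; H > G → go right. Place as right child of G.
Insert U: U > C → go right; U < X → go left; U < V → go left; U > G → go right; U > H → go right. Place as right child of H.
Insert E: E > C → go right; E < X → go left; E < V → go left; E < G → go left. Place as left child of G.
Insert T: T > C → go right; T < X → go left; T < V → go left; T > G → go right; T > H → go right; T < U → go left. Place as left child of U.
Insert P: P > C → go right; P < X → go left; P < V → go left; P > G → go right; P > H → go right; P < U → go left; P < T → go left. Place as left child of T.
Insert M: M > C → go right; M < X → go left; M < V → go left; M > G → go right; M > H → go right; M < U → go left; M < T → go left; M < P → go left. Place as left child of P.
Insert D: D > C → go right; D < X → go left; D < V → go left; D < G → go left; D < E → go left. Place as left child of E.
Insert F: F > C → go right; F < X → go left; F < V → go left; F < G → go left; F > E → go right. Place as right child of E.

E H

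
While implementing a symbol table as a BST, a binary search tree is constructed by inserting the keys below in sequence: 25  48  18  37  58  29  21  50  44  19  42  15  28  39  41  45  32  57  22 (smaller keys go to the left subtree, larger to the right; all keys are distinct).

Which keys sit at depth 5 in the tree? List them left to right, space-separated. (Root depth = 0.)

39

Insert 25: tree is empty, so 25 becomes the root.
Insert 48: 48 > 25 → go right. Place as right child of 25.
Insert 18: 18 < 25 → go left. Place as left child of 25.
Insert 37: 37 > 25 → go right; 37 < 48 → go left. Place as left child of 48.
Insert 58: 58 > 25 → go right; 58 > 48 → go right. Place as right child of 48.
Insert 29: 29 > 25 → go right; 29 < 48 → go left; 29 < 37 → go left. Place as left child of 37.
Insert 21: 21 < 25 → go left; 21 > 18 → go right. Place as right child of 18.
Insert 50: 50 > 25 → go right; 50 > 48 → go right; 50 < 58 → go left. Place as left child of 58.
Insert 44: 44 > 25 → go right; 44 < 48 → go left; 44 > 37 → go right. Place as right child of 37.
Insert 19: 19 < 25 → go left; 19 > 18 → go right; 19 < 21 → go left. Place as left child of 21.
Insert 42: 42 > 25 → go right; 42 < 48 → go left; 42 > 37 → go right; 42 < 44 → go left. Place as left child of 44.
Insert 15: 15 < 25 → go left; 15 < 18 → go left. Place as left child of 18.
Insert 28: 28 > 25 → go right; 28 < 48 → go left; 28 < 37 → go left; 28 < 29 → go left. Place as left child of 29.
Insert 39: 39 > 25 → go right; 39 < 48 → go left; 39 > 37 → go right; 39 < 44 → go left; 39 < 42 → go left. Place as left child of 42.
Insert 41: 41 > 25 → go right; 41 < 48 → go left; 41 > 37 → go right; 41 < 44 → go left; 41 < 42 → go left; 41 > 39 → go right. Place as right child of 39.
Insert 45: 45 > 25 → go right; 45 < 48 → go left; 45 > 37 → go right; 45 > 44 → go right. Place as right child of 44.
Insert 32: 32 > 25 → go right; 32 < 48 → go left; 32 < 37 → go left; 32 > 29 → go right. Place as right child of 29.
Insert 57: 57 > 25 → go right; 57 > 48 → go right; 57 < 58 → go left; 57 > 50 → go right. Place as right child of 50.
Insert 22: 22 < 25 → go left; 22 > 18 → go right; 22 > 21 → go right. Place as right child of 21.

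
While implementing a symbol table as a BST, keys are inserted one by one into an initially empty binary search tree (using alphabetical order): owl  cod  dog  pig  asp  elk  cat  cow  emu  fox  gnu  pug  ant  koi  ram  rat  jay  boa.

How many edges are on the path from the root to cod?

1

Insert owl: tree is empty, so owl becomes the root.
Insert cod: cod < owl → go left. Place as left child of owl.
Insert dog: dog < owl → go left; dog > cod → go right. Place as right child of cod.
Insert pig: pig > owl → go right. Place as right child of owl.
Insert asp: asp < owl → go left; asp < cod → go left. Place as left child of cod.
Insert elk: elk < owl → go left; elk > cod → go right; elk > dog → go right. Place as right child of dog.
Insert cat: cat < owl → go left; cat < cod → go left; cat > asp → go right. Place as right child of asp.
Insert cow: cow < owl → go left; cow > cod → go right; cow < dog → go left. Place as left child of dog.
Insert emu: emu < owl → go left; emu > cod → go right; emu > dog → go right; emu > elk → go right. Place as right child of elk.
Insert fox: fox < owl → go left; fox > cod → go right; fox > dog → go right; fox > elk → go right; fox > emu → go right. Place as right child of emu.
Insert gnu: gnu < owl → go left; gnu > cod → go right; gnu > dog → go right; gnu > elk → go right; gnu > emu → go right; gnu > fox → go right. Place as right child of fox.
Insert pug: pug > owl → go right; pug > pig → go right. Place as right child of pig.
Insert ant: ant < owl → go left; ant < cod → go left; ant < asp → go left. Place as left child of asp.
Insert koi: koi < owl → go left; koi > cod → go right; koi > dog → go right; koi > elk → go right; koi > emu → go right; koi > fox → go right; koi > gnu → go right. Place as right child of gnu.
Insert ram: ram > owl → go right; ram > pig → go right; ram > pug → go right. Place as right child of pug.
Insert rat: rat > owl → go right; rat > pig → go right; rat > pug → go right; rat > ram → go right. Place as right child of ram.
Insert jay: jay < owl → go left; jay > cod → go right; jay > dog → go right; jay > elk → go right; jay > emu → go right; jay > fox → go right; jay > gnu → go right; jay < koi → go left. Place as left child of koi.
Insert boa: boa < owl → go left; boa < cod → go left; boa > asp → go right; boa < cat → go left. Place as left child of cat.

Path to cod: owl → cod, which is 1 edge.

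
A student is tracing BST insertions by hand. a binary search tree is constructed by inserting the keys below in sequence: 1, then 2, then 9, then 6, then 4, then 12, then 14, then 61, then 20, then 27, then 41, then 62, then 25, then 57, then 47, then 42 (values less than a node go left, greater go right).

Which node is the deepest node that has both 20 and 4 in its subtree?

9

1: root
2: right child of 1 (depth 1)
9: right child of 2 (depth 2)
6: left child of 9 (depth 3)
4: left child of 6 (depth 4)
12: right child of 9 (depth 3)
14: right child of 12 (depth 4)
61: right child of 14 (depth 5)
20: left child of 61 (depth 6)
27: right child of 20 (depth 7)
41: right child of 27 (depth 8)
62: right child of 61 (depth 6)
25: left child of 27 (depth 8)
57: right child of 41 (depth 9)
47: left child of 57 (depth 10)
42: left child of 47 (depth 11)

Path to 20: 1 → 2 → 9 → 12 → 14 → 61 → 20
Path to 4: 1 → 2 → 9 → 6 → 4
The paths share a prefix ending at 9, then split left and right.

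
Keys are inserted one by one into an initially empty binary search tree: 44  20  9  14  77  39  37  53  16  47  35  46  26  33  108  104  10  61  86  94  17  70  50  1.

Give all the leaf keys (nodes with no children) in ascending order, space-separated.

1 10 17 33 46 50 70 94

Insert 44: tree is empty, so 44 becomes the root.
Insert 20: 20 < 44 → go left. Place as left child of 44.
Insert 9: 9 < 44 → go left; 9 < 20 → go left. Place as left child of 20.
Insert 14: 14 < 44 → go left; 14 < 20 → go left; 14 > 9 → go right. Place as right child of 9.
Insert 77: 77 > 44 → go right. Place as right child of 44.
Insert 39: 39 < 44 → go left; 39 > 20 → go right. Place as right child of 20.
Insert 37: 37 < 44 → go left; 37 > 20 → go right; 37 < 39 → go left. Place as left child of 39.
Insert 53: 53 > 44 → go right; 53 < 77 → go left. Place as left child of 77.
Insert 16: 16 < 44 → go left; 16 < 20 → go left; 16 > 9 → go right; 16 > 14 → go right. Place as right child of 14.
Insert 47: 47 > 44 → go right; 47 < 77 → go left; 47 < 53 → go left. Place as left child of 53.
Insert 35: 35 < 44 → go left; 35 > 20 → go right; 35 < 39 → go left; 35 < 37 → go left. Place as left child of 37.
Insert 46: 46 > 44 → go right; 46 < 77 → go left; 46 < 53 → go left; 46 < 47 → go left. Place as left child of 47.
Insert 26: 26 < 44 → go left; 26 > 20 → go right; 26 < 39 → go left; 26 < 37 → go left; 26 < 35 → go left. Place as left child of 35.
Insert 33: 33 < 44 → go left; 33 > 20 → go right; 33 < 39 → go left; 33 < 37 → go left; 33 < 35 → go left; 33 > 26 → go right. Place as right child of 26.
Insert 108: 108 > 44 → go right; 108 > 77 → go right. Place as right child of 77.
Insert 104: 104 > 44 → go right; 104 > 77 → go right; 104 < 108 → go left. Place as left child of 108.
Insert 10: 10 < 44 → go left; 10 < 20 → go left; 10 > 9 → go right; 10 < 14 → go left. Place as left child of 14.
Insert 61: 61 > 44 → go right; 61 < 77 → go left; 61 > 53 → go right. Place as right child of 53.
Insert 86: 86 > 44 → go right; 86 > 77 → go right; 86 < 108 → go left; 86 < 104 → go left. Place as left child of 104.
Insert 94: 94 > 44 → go right; 94 > 77 → go right; 94 < 108 → go left; 94 < 104 → go left; 94 > 86 → go right. Place as right child of 86.
Insert 17: 17 < 44 → go left; 17 < 20 → go left; 17 > 9 → go right; 17 > 14 → go right; 17 > 16 → go right. Place as right child of 16.
Insert 70: 70 > 44 → go right; 70 < 77 → go left; 70 > 53 → go right; 70 > 61 → go right. Place as right child of 61.
Insert 50: 50 > 44 → go right; 50 < 77 → go left; 50 < 53 → go left; 50 > 47 → go right. Place as right child of 47.
Insert 1: 1 < 44 → go left; 1 < 20 → go left; 1 < 9 → go left. Place as left child of 9.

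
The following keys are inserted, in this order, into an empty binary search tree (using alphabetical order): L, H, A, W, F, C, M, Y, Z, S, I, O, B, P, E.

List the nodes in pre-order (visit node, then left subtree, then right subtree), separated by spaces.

L: root
H: left child of L (depth 1)
A: left child of H (depth 2)
W: right child of L (depth 1)
F: right child of A (depth 3)
C: left child of F (depth 4)
M: left child of W (depth 2)
Y: right child of W (depth 2)
Z: right child of Y (depth 3)
S: right child of M (depth 3)
I: right child of H (depth 2)
O: left child of S (depth 4)
B: left child of C (depth 5)
P: right child of O (depth 5)
E: right child of C (depth 5)

L H A F C B E I W M S O P Y Z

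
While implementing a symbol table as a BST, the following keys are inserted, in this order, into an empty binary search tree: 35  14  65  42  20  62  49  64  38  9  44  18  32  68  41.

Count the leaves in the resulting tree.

Insert 35: tree is empty, so 35 becomes the root.
Insert 14: 14 < 35 → go left. Place as left child of 35.
Insert 65: 65 > 35 → go right. Place as right child of 35.
Insert 42: 42 > 35 → go right; 42 < 65 → go left. Place as left child of 65.
Insert 20: 20 < 35 → go left; 20 > 14 → go right. Place as right child of 14.
Insert 62: 62 > 35 → go right; 62 < 65 → go left; 62 > 42 → go right. Place as right child of 42.
Insert 49: 49 > 35 → go right; 49 < 65 → go left; 49 > 42 → go right; 49 < 62 → go left. Place as left child of 62.
Insert 64: 64 > 35 → go right; 64 < 65 → go left; 64 > 42 → go right; 64 > 62 → go right. Place as right child of 62.
Insert 38: 38 > 35 → go right; 38 < 65 → go left; 38 < 42 → go left. Place as left child of 42.
Insert 9: 9 < 35 → go left; 9 < 14 → go left. Place as left child of 14.
Insert 44: 44 > 35 → go right; 44 < 65 → go left; 44 > 42 → go right; 44 < 62 → go left; 44 < 49 → go left. Place as left child of 49.
Insert 18: 18 < 35 → go left; 18 > 14 → go right; 18 < 20 → go left. Place as left child of 20.
Insert 32: 32 < 35 → go left; 32 > 14 → go right; 32 > 20 → go right. Place as right child of 20.
Insert 68: 68 > 35 → go right; 68 > 65 → go right. Place as right child of 65.
Insert 41: 41 > 35 → go right; 41 < 65 → go left; 41 < 42 → go left; 41 > 38 → go right. Place as right child of 38.

Leaves: 9, 18, 32, 41, 44, 64, 68 — 7 in total.

7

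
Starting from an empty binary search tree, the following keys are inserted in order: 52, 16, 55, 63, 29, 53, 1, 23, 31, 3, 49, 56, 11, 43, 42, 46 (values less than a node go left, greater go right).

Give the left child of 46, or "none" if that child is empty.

none

52: root
16: left child of 52 (depth 1)
55: right child of 52 (depth 1)
63: right child of 55 (depth 2)
29: right child of 16 (depth 2)
53: left child of 55 (depth 2)
1: left child of 16 (depth 2)
23: left child of 29 (depth 3)
31: right child of 29 (depth 3)
3: right child of 1 (depth 3)
49: right child of 31 (depth 4)
56: left child of 63 (depth 3)
11: right child of 3 (depth 4)
43: left child of 49 (depth 5)
42: left child of 43 (depth 6)
46: right child of 43 (depth 6)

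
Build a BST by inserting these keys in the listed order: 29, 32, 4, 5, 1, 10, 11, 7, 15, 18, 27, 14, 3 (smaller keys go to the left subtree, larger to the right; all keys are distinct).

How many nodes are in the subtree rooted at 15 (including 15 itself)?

29: root
32: right child of 29 (depth 1)
4: left child of 29 (depth 1)
5: right child of 4 (depth 2)
1: left child of 4 (depth 2)
10: right child of 5 (depth 3)
11: right child of 10 (depth 4)
7: left child of 10 (depth 4)
15: right child of 11 (depth 5)
18: right child of 15 (depth 6)
27: right child of 18 (depth 7)
14: left child of 15 (depth 6)
3: right child of 1 (depth 3)

Subtree rooted at 15 contains: 15, 14, 18, 27 — 4 nodes.

4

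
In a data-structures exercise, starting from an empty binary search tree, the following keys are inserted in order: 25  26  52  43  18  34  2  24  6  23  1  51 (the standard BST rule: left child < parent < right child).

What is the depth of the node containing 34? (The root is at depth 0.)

4

Insert 25: tree is empty, so 25 becomes the root.
Insert 26: 26 > 25 → go right. Place as right child of 25.
Insert 52: 52 > 25 → go right; 52 > 26 → go right. Place as right child of 26.
Insert 43: 43 > 25 → go right; 43 > 26 → go right; 43 < 52 → go left. Place as left child of 52.
Insert 18: 18 < 25 → go left. Place as left child of 25.
Insert 34: 34 > 25 → go right; 34 > 26 → go right; 34 < 52 → go left; 34 < 43 → go left. Place as left child of 43.
Insert 2: 2 < 25 → go left; 2 < 18 → go left. Place as left child of 18.
Insert 24: 24 < 25 → go left; 24 > 18 → go right. Place as right child of 18.
Insert 6: 6 < 25 → go left; 6 < 18 → go left; 6 > 2 → go right. Place as right child of 2.
Insert 23: 23 < 25 → go left; 23 > 18 → go right; 23 < 24 → go left. Place as left child of 24.
Insert 1: 1 < 25 → go left; 1 < 18 → go left; 1 < 2 → go left. Place as left child of 2.
Insert 51: 51 > 25 → go right; 51 > 26 → go right; 51 < 52 → go left; 51 > 43 → go right. Place as right child of 43.

Path to 34: 25 → 26 → 52 → 43 → 34, which is 4 edges.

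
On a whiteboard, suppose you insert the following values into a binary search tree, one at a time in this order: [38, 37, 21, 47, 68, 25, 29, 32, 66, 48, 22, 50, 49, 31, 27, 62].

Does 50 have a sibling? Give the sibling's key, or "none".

none

38: root
37: left child of 38 (depth 1)
21: left child of 37 (depth 2)
47: right child of 38 (depth 1)
68: right child of 47 (depth 2)
25: right child of 21 (depth 3)
29: right child of 25 (depth 4)
32: right child of 29 (depth 5)
66: left child of 68 (depth 3)
48: left child of 66 (depth 4)
22: left child of 25 (depth 4)
50: right child of 48 (depth 5)
49: left child of 50 (depth 6)
31: left child of 32 (depth 6)
27: left child of 29 (depth 5)
62: right child of 50 (depth 6)

50's parent is 48, which has only one child.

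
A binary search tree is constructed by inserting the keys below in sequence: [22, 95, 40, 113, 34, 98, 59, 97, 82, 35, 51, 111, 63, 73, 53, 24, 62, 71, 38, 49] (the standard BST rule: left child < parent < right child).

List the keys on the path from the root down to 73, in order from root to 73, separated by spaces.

Resulting structure (node: left, right):
  22: L=–, R=95
  95: L=40, R=113
  40: L=34, R=59
  113: L=98, R=–
  34: L=24, R=35
  98: L=97, R=111
  59: L=51, R=82
  97: L=–, R=–
  82: L=63, R=–
  35: L=–, R=38
  51: L=49, R=53
  111: L=–, R=–
  63: L=62, R=73
  73: L=71, R=–
  53: L=–, R=–
  24: L=–, R=–
  62: L=–, R=–
  71: L=–, R=–
  38: L=–, R=–
  49: L=–, R=–

22 95 40 59 82 63 73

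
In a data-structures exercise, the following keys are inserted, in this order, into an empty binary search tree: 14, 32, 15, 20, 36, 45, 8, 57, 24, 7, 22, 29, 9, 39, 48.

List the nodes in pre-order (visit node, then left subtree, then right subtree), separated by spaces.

14 8 7 9 32 15 20 24 22 29 36 45 39 57 48

Resulting structure (node: left, right):
  14: L=8, R=32
  32: L=15, R=36
  15: L=–, R=20
  20: L=–, R=24
  36: L=–, R=45
  45: L=39, R=57
  8: L=7, R=9
  57: L=48, R=–
  24: L=22, R=29
  7: L=–, R=–
  22: L=–, R=–
  29: L=–, R=–
  9: L=–, R=–
  39: L=–, R=–
  48: L=–, R=–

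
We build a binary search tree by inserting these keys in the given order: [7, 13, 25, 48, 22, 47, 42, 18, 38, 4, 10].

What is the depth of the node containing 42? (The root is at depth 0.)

Insert 7: tree is empty, so 7 becomes the root.
Insert 13: 13 > 7 → go right. Place as right child of 7.
Insert 25: 25 > 7 → go right; 25 > 13 → go right. Place as right child of 13.
Insert 48: 48 > 7 → go right; 48 > 13 → go right; 48 > 25 → go right. Place as right child of 25.
Insert 22: 22 > 7 → go right; 22 > 13 → go right; 22 < 25 → go left. Place as left child of 25.
Insert 47: 47 > 7 → go right; 47 > 13 → go right; 47 > 25 → go right; 47 < 48 → go left. Place as left child of 48.
Insert 42: 42 > 7 → go right; 42 > 13 → go right; 42 > 25 → go right; 42 < 48 → go left; 42 < 47 → go left. Place as left child of 47.
Insert 18: 18 > 7 → go right; 18 > 13 → go right; 18 < 25 → go left; 18 < 22 → go left. Place as left child of 22.
Insert 38: 38 > 7 → go right; 38 > 13 → go right; 38 > 25 → go right; 38 < 48 → go left; 38 < 47 → go left; 38 < 42 → go left. Place as left child of 42.
Insert 4: 4 < 7 → go left. Place as left child of 7.
Insert 10: 10 > 7 → go right; 10 < 13 → go left. Place as left child of 13.

Path to 42: 7 → 13 → 25 → 48 → 47 → 42, which is 5 edges.

5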